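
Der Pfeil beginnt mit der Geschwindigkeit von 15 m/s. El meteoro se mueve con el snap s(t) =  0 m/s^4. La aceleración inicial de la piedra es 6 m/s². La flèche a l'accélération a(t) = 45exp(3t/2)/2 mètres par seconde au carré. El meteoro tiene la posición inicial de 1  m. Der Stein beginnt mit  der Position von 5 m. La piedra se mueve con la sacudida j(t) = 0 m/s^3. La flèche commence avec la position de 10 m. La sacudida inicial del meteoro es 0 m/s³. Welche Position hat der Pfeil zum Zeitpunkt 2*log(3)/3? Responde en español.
Partiendo de la aceleración a(t) = 45·exp(3·t/2)/2, tomamos 2 integrales. La integral de la aceleración es la velocidad. Usando v(0) = 15, obtenemos v(t) = 15·exp(3·t/2). La integral de la velocidad es la posición. Usando x(0) = 10, obtenemos x(t) = 10·exp(3·t/2). De la ecuación de la posición x(t) = 10·exp(3·t/2), sustituimos t = 2*log(3)/3 para obtener x = 30.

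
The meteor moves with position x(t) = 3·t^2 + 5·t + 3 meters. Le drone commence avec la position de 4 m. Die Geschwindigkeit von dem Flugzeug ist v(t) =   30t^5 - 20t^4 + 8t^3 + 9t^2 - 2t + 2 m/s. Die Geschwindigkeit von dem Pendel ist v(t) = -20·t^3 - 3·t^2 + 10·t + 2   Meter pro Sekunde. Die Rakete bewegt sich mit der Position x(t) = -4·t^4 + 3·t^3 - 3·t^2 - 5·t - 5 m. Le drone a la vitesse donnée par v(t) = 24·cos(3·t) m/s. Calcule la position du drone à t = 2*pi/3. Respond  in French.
Nous devons trouver la primitive de notre équation de la vitesse v(t) = 24·cos(3·t) 1 fois. En prenant ∫v(t)dt et en appliquant x(0) = 4, nous trouvons x(t) = 8·sin(3·t) + 4. De l'équation de la position x(t) = 8·sin(3·t) + 4, nous substituons t = 2*pi/3 pour obtenir x = 4.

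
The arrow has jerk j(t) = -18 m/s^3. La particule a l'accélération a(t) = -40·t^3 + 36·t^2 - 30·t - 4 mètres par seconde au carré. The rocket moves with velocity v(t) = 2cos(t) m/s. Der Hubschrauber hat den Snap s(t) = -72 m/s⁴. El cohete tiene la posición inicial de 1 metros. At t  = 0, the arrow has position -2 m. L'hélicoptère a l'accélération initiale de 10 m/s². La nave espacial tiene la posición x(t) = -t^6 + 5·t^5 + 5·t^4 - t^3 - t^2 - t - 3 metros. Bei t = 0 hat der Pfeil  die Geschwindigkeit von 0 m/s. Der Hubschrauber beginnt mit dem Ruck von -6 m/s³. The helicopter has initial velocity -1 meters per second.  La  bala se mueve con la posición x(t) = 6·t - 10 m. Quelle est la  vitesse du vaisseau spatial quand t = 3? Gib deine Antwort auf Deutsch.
Um dies zu lösen, müssen wir 1 Ableitung unserer Gleichung für die Position x(t) = -t^6 + 5·t^5 + 5·t^4 - t^3 - t^2 - t - 3 nehmen. Durch Ableiten von der Position erhalten wir die Geschwindigkeit: v(t) = -6·t^5 + 25·t^4 + 20·t^3 - 3·t^2 - 2·t - 1. Wir haben die Geschwindigkeit v(t) = -6·t^5 + 25·t^4 + 20·t^3 - 3·t^2 - 2·t - 1. Durch Einsetzen von t = 3: v(3) = 1073.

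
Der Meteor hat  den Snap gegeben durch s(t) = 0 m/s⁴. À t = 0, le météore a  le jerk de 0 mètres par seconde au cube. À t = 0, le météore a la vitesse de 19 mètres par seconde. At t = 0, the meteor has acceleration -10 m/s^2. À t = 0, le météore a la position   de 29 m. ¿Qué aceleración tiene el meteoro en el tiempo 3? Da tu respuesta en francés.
Nous devons trouver l'intégrale de notre équation du snap s(t) = 0 2 fois. L'intégrale du snap est le jerk. En utilisant j(0) = 0, nous obtenons j(t) = 0. L'intégrale du jerk, avec a(0) = -10, donne l'accélération: a(t) = -10. Nous avons l'accélération a(t) = -10. En substituant t = 3: a(3) = -10.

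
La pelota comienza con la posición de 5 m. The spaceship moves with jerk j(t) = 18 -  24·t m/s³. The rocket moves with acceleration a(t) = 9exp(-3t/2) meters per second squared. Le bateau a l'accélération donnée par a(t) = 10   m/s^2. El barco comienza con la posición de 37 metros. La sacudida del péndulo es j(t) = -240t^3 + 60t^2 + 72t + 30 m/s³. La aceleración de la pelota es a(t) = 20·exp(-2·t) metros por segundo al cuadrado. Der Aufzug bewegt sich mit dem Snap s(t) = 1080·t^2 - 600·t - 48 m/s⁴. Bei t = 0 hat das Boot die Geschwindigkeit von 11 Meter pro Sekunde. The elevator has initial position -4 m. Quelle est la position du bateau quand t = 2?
Pour résoudre ceci, nous devons prendre 2 primitives de notre équation de l'accélération a(t) = 10. En intégrant l'accélération et en utilisant la condition initiale v(0) = 11, nous obtenons v(t) = 10·t + 11. La primitive de la vitesse est la position. En utilisant x(0) = 37, nous obtenons x(t) = 5·t^2 + 11·t + 37. En utilisant x(t) = 5·t^2 + 11·t + 37 et en substituant t = 2, nous trouvons x = 79.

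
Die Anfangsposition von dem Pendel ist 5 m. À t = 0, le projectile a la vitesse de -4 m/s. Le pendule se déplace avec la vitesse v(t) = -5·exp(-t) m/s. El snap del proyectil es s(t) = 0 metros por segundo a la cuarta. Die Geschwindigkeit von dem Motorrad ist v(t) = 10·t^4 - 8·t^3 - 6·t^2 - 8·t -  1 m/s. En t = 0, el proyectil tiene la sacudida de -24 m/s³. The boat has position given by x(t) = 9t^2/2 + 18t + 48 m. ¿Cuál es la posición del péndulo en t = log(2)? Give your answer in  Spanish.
Debemos encontrar la antiderivada de nuestra ecuación de la velocidad v(t) = -5·exp(-t) 1 vez. La integral de la velocidad es la posición. Usando x(0) = 5, obtenemos x(t) = 5·exp(-t). Usando x(t) = 5·exp(-t) y sustituyendo t = log(2), encontramos x = 5/2.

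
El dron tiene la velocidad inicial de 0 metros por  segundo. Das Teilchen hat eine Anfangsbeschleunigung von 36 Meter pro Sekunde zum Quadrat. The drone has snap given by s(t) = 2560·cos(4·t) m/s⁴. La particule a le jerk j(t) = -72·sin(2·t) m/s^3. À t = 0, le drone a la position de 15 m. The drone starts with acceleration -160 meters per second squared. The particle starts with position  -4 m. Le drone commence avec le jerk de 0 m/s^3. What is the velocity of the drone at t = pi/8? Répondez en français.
Nous devons trouver l'intégrale de notre équation du snap s(t) = 2560·cos(4·t) 3 fois. En prenant ∫s(t)dt et en appliquant j(0) = 0, nous trouvons j(t) = 640·sin(4·t). La primitive du jerk est l'accélération. En utilisant a(0) = -160, nous obtenons a(t) = -160·cos(4·t). La primitive de l'accélération, avec v(0) = 0, donne la vitesse: v(t) = -40·sin(4·t). En utilisant v(t) = -40·sin(4·t) et en substituant t = pi/8, nous trouvons v = -40.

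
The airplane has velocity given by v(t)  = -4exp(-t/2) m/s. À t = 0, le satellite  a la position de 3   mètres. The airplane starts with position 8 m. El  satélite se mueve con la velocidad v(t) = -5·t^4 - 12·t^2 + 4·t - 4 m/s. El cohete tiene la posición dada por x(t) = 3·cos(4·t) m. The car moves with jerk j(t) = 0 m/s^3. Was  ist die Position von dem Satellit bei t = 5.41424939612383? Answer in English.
To find the answer, we compute 1 antiderivative of v(t) = -5·t^4 - 12·t^2 + 4·t - 4. The integral of velocity, with x(0) = 3, gives position: x(t) = -t^5 - 4·t^3 + 2·t^2 - 4·t + 3. From the given position equation x(t) = -t^5 - 4·t^3 + 2·t^2 - 4·t + 3, we substitute t = 5.41424939612383 to get x = -5247.43663676806.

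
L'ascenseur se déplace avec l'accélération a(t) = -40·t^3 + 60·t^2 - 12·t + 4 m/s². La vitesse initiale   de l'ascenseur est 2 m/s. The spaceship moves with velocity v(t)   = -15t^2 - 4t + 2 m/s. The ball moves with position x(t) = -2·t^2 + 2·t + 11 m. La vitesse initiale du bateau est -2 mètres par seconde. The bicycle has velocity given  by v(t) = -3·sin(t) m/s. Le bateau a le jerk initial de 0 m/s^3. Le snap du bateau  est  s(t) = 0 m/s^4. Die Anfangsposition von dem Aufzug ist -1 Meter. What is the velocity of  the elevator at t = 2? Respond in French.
En partant de l'accélération a(t) = -40·t^3 + 60·t^2 - 12·t + 4, nous prenons 1 intégrale. L'intégrale de l'accélération est la vitesse. En utilisant v(0) = 2, nous obtenons v(t) = -10·t^4 + 20·t^3 - 6·t^2 + 4·t + 2. De l'équation de la vitesse v(t) = -10·t^4 + 20·t^3 - 6·t^2 + 4·t + 2, nous substituons t = 2 pour obtenir v = -14.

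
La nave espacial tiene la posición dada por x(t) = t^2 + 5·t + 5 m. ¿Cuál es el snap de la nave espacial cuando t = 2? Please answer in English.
Starting from position x(t) = t^2 + 5·t + 5, we take 4 derivatives. Taking d/dt of x(t), we find v(t) = 2·t + 5. Taking d/dt of v(t), we find a(t) = 2. Taking d/dt of a(t), we find j(t) = 0. Differentiating jerk, we get snap: s(t) = 0. Using s(t) = 0 and substituting t = 2, we find s = 0.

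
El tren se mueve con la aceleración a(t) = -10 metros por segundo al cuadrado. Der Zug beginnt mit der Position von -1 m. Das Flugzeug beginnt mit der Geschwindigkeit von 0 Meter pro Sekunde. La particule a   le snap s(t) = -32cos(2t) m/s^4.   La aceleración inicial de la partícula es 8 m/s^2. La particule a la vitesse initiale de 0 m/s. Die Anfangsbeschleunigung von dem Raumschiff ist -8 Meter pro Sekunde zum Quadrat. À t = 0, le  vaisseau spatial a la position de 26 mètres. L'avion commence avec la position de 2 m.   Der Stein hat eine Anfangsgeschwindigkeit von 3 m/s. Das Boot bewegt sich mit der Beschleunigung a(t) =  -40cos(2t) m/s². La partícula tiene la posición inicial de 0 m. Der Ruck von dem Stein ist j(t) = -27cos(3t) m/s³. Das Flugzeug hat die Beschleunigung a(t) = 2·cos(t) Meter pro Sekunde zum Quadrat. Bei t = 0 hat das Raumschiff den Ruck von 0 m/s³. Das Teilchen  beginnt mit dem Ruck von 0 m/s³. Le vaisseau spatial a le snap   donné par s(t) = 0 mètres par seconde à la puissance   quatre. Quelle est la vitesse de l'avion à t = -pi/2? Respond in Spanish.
Partiendo de la aceleración a(t) = 2·cos(t), tomamos 1 integral. La integral de la aceleración, con v(0) = 0, da la velocidad: v(t) = 2·sin(t). Tenemos la velocidad v(t) = 2·sin(t). Sustituyendo t = -pi/2: v(-pi/2) = -2.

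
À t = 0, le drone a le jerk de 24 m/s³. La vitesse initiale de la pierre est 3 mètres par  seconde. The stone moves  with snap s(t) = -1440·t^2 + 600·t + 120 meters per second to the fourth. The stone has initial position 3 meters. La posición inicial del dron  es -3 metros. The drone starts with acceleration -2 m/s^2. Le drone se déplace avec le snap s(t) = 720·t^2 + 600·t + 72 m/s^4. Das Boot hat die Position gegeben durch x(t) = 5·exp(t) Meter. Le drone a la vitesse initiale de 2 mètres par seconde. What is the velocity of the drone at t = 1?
To solve this, we need to take 3 integrals of our snap equation s(t) = 720·t^2 + 600·t + 72. Taking ∫s(t)dt and applying j(0) = 24, we find j(t) = 240·t^3 + 300·t^2 + 72·t + 24. Finding the antiderivative of j(t) and using a(0) = -2: a(t) = 60·t^4 + 100·t^3 + 36·t^2 + 24·t - 2. The integral of acceleration, with v(0) = 2, gives velocity: v(t) = 12·t^5 + 25·t^4 + 12·t^3 + 12·t^2 - 2·t + 2. We have velocity v(t) = 12·t^5 + 25·t^4 + 12·t^3 + 12·t^2 - 2·t + 2. Substituting t = 1: v(1) = 61.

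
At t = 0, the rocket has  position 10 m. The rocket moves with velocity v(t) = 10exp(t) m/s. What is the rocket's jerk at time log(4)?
We must differentiate our velocity equation v(t) = 10·exp(t) 2 times. The derivative of velocity gives acceleration: a(t) = 10·exp(t). The derivative of acceleration gives jerk: j(t) = 10·exp(t). We have jerk j(t) = 10·exp(t). Substituting t = log(4): j(log(4)) = 40.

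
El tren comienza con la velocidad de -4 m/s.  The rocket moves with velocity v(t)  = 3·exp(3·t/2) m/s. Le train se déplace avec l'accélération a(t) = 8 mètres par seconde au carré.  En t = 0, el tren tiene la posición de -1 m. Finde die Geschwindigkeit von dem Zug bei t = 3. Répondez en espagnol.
Necesitamos integrar nuestra ecuación de la aceleración a(t) = 8 1 vez. Integrando la aceleración y usando la condición inicial v(0) = -4, obtenemos v(t) = 8·t - 4. De la ecuación de la velocidad v(t) = 8·t - 4, sustituimos t = 3 para obtener v = 20.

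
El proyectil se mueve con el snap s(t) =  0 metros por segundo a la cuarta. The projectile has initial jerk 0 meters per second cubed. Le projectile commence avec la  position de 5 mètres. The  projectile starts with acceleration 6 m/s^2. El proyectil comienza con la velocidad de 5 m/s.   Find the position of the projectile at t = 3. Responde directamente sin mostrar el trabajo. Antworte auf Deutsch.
Die Antwort ist 47.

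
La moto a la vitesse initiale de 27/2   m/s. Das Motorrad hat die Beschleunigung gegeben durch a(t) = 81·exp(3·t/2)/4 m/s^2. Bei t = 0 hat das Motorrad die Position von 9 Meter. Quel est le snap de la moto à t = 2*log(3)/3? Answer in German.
Ausgehend von der Beschleunigung a(t) = 81·exp(3·t/2)/4, nehmen wir 2 Ableitungen. Mit d/dt von a(t) finden wir j(t) = 243·exp(3·t/2)/8. Durch Ableiten von dem Ruck erhalten wir den Snap: s(t) = 729·exp(3·t/2)/16. Aus der Gleichung für den Snap s(t) = 729·exp(3·t/2)/16, setzen wir t = 2*log(3)/3 ein und erhalten s = 2187/16.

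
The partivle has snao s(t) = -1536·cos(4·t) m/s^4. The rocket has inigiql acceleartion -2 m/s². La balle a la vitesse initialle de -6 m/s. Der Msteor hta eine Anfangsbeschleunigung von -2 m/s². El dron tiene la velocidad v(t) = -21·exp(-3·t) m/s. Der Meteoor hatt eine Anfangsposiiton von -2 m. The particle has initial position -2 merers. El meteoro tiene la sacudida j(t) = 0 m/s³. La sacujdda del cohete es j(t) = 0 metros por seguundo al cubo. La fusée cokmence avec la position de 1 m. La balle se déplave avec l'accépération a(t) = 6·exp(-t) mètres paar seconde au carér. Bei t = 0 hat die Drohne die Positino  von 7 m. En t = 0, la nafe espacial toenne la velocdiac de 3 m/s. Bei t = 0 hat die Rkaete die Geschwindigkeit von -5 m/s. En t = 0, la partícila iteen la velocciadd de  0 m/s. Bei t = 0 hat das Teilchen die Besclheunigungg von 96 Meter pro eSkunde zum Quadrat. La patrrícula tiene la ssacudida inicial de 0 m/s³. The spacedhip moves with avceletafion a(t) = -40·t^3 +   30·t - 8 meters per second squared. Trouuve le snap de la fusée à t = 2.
Nous devons dériver notre équation du jerk j(t) = 0 1 fois. En prenant d/dt de j(t), nous trouvons s(t) = 0. De l'équation du snap s(t) = 0, nous substituons t = 2 pour obtenir s = 0.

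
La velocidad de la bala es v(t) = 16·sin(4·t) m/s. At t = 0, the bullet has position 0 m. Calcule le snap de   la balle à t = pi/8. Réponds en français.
En partant de la vitesse v(t) = 16·sin(4·t), nous prenons 3 dérivées. La dérivée de la vitesse donne l'accélération: a(t) = 64·cos(4·t). En dérivant l'accélération, nous obtenons le jerk: j(t) = -256·sin(4·t). La dérivée du jerk donne le snap: s(t) = -1024·cos(4·t). En utilisant s(t) = -1024·cos(4·t) et en substituant t = pi/8, nous trouvons s = 0.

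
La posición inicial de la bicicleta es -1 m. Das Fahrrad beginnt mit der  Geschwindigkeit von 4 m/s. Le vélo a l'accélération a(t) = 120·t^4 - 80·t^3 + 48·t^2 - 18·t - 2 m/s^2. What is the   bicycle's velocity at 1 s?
To solve this, we need to take 1 antiderivative of our acceleration equation a(t) = 120·t^4 - 80·t^3 + 48·t^2 - 18·t - 2. Finding the integral of a(t) and using v(0) = 4: v(t) = 24·t^5 - 20·t^4 + 16·t^3 - 9·t^2 - 2·t + 4. Using v(t) = 24·t^5 - 20·t^4 + 16·t^3 - 9·t^2 - 2·t + 4 and substituting t = 1, we find v = 13.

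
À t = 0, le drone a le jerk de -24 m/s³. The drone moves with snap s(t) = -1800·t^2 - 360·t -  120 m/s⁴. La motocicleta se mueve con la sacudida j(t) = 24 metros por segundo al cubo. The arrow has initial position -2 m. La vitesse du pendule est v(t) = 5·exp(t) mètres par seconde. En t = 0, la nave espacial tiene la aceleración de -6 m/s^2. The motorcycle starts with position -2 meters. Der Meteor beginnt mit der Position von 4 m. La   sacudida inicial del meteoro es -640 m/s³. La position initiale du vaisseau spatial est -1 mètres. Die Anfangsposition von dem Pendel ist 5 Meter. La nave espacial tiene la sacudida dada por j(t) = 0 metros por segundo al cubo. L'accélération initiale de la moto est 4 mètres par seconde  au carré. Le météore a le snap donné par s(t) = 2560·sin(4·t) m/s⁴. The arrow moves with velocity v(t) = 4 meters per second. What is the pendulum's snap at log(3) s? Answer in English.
To solve this, we need to take 3 derivatives of our velocity equation v(t) = 5·exp(t). Taking d/dt of v(t), we find a(t) = 5·exp(t). Taking d/dt of a(t), we find j(t) = 5·exp(t). Differentiating jerk, we get snap: s(t) = 5·exp(t). From the given snap equation s(t) = 5·exp(t), we substitute t = log(3) to get s = 15.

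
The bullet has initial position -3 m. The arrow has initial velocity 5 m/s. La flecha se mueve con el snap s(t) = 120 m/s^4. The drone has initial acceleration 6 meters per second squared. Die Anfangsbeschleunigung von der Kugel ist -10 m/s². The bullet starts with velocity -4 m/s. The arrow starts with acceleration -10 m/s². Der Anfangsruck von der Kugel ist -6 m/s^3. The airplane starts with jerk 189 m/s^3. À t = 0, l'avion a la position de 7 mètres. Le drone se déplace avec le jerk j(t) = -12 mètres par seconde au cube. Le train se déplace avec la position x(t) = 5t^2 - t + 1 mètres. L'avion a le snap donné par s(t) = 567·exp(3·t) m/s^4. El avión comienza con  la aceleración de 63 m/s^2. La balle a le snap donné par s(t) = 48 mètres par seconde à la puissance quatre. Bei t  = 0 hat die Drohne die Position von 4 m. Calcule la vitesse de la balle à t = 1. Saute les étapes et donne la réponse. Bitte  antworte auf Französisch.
La vitesse à t = 1 est v = -9.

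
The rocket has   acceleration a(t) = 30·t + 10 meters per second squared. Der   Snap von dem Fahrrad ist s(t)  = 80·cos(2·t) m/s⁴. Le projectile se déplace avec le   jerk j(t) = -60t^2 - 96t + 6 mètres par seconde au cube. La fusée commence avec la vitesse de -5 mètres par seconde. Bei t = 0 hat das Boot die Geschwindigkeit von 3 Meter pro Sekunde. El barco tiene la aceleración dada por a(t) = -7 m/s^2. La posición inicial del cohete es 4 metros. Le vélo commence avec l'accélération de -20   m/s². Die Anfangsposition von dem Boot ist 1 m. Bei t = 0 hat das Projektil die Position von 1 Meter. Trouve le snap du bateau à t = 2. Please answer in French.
Pour résoudre ceci, nous devons prendre 2 dérivées de notre équation de l'accélération a(t) = -7. La dérivée de l'accélération donne le jerk: j(t) = 0. En prenant d/dt de j(t), nous trouvons s(t) = 0. En utilisant s(t) = 0 et en substituant t = 2, nous trouvons s = 0.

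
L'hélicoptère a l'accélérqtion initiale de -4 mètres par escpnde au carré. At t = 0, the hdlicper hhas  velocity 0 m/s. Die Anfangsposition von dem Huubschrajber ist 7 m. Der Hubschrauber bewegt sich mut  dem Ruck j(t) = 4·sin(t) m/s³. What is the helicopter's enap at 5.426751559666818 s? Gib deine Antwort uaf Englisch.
We must differentiate our jerk equation j(t) = 4·sin(t) 1 time. The derivative of jerk gives snap: s(t) = 4·cos(t). From the given snap equation s(t) = 4·cos(t), we substitute t = 5.426751559666818 to get s = 2.62054388585397.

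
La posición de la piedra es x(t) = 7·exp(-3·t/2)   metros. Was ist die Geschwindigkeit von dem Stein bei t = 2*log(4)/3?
Wir müssen unsere Gleichung für die Position x(t) = 7·exp(-3·t/2) 1-mal ableiten. Mit d/dt von x(t) finden wir v(t) = -21·exp(-3·t/2)/2. Mit v(t) = -21·exp(-3·t/2)/2 und Einsetzen von t = 2*log(4)/3, finden wir v = -21/8.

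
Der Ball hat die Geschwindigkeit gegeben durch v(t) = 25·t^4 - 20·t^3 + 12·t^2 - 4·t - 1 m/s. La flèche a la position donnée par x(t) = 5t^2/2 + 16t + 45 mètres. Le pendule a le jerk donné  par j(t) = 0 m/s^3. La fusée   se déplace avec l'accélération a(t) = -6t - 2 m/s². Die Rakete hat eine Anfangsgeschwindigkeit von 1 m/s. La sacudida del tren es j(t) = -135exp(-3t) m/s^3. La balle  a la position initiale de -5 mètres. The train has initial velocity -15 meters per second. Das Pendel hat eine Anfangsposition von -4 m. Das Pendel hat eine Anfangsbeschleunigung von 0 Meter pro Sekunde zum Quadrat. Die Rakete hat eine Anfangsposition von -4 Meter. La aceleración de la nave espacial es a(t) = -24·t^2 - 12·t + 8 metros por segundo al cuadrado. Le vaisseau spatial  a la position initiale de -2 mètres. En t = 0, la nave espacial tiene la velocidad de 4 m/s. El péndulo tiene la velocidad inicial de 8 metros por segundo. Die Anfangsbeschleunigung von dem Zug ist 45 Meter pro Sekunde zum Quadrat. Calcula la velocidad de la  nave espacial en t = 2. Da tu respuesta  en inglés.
We must find the antiderivative of our acceleration equation a(t) = -24·t^2 - 12·t + 8 1 time. The integral of acceleration is velocity. Using v(0) = 4, we get v(t) = -8·t^3 - 6·t^2 + 8·t + 4. Using v(t) = -8·t^3 - 6·t^2 + 8·t + 4 and substituting t = 2, we find v = -68.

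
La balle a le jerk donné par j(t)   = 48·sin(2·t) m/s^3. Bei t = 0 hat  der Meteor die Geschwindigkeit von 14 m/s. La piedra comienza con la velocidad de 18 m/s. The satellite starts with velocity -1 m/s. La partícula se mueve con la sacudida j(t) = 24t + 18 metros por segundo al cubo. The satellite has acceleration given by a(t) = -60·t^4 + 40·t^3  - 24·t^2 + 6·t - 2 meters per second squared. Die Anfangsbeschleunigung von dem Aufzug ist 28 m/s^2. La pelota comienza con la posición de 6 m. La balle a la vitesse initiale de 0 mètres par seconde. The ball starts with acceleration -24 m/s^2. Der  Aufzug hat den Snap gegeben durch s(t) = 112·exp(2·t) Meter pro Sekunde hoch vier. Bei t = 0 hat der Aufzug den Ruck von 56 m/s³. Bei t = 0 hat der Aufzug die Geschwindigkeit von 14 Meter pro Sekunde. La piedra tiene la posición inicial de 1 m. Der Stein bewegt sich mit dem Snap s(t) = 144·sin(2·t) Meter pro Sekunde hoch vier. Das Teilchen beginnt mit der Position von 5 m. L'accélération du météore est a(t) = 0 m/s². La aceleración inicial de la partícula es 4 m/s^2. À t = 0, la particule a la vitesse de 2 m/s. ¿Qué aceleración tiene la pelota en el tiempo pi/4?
Para resolver esto, necesitamos tomar 1 integral de nuestra ecuación de la sacudida j(t) = 48·sin(2·t). La integral de la sacudida, con a(0) = -24, da la aceleración: a(t) = -24·cos(2·t). Usando a(t) = -24·cos(2·t) y sustituyendo t = pi/4, encontramos a = 0.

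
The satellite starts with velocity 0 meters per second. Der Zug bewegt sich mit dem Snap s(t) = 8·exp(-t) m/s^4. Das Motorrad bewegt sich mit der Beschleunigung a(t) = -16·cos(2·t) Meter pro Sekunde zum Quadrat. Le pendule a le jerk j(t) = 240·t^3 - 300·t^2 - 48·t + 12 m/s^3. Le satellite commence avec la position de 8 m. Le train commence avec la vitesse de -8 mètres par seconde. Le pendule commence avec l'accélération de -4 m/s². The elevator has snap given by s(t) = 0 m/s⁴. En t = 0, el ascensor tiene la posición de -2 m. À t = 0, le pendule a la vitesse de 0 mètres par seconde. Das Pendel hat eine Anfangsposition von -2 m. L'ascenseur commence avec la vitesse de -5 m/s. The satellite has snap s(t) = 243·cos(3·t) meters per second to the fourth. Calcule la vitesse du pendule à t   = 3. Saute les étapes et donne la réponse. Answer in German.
Bei t = 3, v = 717.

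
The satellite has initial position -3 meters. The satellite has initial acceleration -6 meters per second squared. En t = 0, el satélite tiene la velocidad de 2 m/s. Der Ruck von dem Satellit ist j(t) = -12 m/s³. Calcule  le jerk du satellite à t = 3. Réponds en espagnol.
Usando j(t) = -12 y sustituyendo t = 3, encontramos j = -12.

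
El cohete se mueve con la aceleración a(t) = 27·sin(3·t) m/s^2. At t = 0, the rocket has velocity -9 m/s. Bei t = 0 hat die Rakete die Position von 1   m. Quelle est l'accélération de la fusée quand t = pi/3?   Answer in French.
De l'équation de l'accélération a(t) = 27·sin(3·t), nous substituons t = pi/3 pour obtenir a = 0.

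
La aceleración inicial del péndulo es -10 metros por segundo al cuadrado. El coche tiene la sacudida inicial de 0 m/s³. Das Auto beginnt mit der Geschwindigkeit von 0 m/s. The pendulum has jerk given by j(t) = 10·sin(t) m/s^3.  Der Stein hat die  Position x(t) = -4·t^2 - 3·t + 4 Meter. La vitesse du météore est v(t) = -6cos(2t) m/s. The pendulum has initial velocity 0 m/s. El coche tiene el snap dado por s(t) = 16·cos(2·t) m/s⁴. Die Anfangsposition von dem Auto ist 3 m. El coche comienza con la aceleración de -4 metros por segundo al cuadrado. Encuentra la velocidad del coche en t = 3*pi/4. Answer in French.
En partant du snap s(t) = 16·cos(2·t), nous prenons 3 primitives. En prenant ∫s(t)dt et en appliquant j(0) = 0, nous trouvons j(t) = 8·sin(2·t). L'intégrale du jerk, avec a(0) = -4, donne l'accélération: a(t) = -4·cos(2·t). La primitive de l'accélération, avec v(0) = 0, donne la vitesse: v(t) = -2·sin(2·t). De l'équation de la vitesse v(t) = -2·sin(2·t), nous substituons t = 3*pi/4 pour obtenir v = 2.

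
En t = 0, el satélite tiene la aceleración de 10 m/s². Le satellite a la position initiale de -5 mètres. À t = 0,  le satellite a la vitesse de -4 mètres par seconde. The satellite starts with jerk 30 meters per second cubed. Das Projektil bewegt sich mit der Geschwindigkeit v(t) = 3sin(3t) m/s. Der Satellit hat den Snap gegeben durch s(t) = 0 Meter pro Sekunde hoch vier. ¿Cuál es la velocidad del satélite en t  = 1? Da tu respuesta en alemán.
Ausgehend von dem Snap s(t) = 0, nehmen wir 3 Integrale. Durch Integration von dem Snap und Verwendung der Anfangsbedingung j(0) = 30, erhalten wir j(t) = 30. Das Integral von dem Ruck, mit a(0) = 10, ergibt die Beschleunigung: a(t) = 30·t + 10. Das Integral von der Beschleunigung, mit v(0) = -4, ergibt die Geschwindigkeit: v(t) = 15·t^2 + 10·t - 4. Wir haben die Geschwindigkeit v(t) = 15·t^2 + 10·t - 4. Durch Einsetzen von t = 1: v(1) = 21.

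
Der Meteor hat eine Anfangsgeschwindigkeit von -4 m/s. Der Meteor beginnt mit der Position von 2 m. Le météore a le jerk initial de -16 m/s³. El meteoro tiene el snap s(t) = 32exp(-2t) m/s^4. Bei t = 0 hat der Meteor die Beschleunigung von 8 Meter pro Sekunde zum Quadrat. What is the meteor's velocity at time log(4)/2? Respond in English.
To solve this, we need to take 3 integrals of our snap equation s(t) = 32·exp(-2·t). Integrating snap and using the initial condition j(0) = -16, we get j(t) = -16·exp(-2·t). Integrating jerk and using the initial condition a(0) = 8, we get a(t) = 8·exp(-2·t). Finding the antiderivative of a(t) and using v(0) = -4: v(t) = -4·exp(-2·t). From the given velocity equation v(t) = -4·exp(-2·t), we substitute t = log(4)/2 to get v = -1.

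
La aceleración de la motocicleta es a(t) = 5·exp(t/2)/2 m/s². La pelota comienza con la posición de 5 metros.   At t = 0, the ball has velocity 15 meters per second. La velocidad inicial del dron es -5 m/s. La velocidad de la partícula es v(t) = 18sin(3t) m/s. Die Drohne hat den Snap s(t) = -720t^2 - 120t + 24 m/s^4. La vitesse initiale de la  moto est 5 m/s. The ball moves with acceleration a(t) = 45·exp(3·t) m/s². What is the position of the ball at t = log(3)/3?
Starting from acceleration a(t) = 45·exp(3·t), we take 2 antiderivatives. The integral of acceleration, with v(0) = 15, gives velocity: v(t) = 15·exp(3·t). The integral of velocity is position. Using x(0) = 5, we get x(t) = 5·exp(3·t). Using x(t) = 5·exp(3·t) and substituting t = log(3)/3, we find x = 15.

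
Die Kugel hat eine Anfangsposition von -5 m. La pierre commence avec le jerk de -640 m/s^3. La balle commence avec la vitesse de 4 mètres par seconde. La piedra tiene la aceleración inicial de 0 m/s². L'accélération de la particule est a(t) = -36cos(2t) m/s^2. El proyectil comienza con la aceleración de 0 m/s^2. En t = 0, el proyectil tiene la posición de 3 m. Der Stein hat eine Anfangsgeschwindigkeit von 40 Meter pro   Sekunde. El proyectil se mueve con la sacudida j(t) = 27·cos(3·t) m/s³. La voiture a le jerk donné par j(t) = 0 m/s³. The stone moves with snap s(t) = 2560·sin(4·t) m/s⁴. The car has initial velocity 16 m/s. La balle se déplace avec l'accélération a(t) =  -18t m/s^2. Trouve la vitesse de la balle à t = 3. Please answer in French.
Nous devons trouver l'intégrale de notre équation de l'accélération a(t) = -18·t 1 fois. En intégrant l'accélération et en utilisant la condition initiale v(0) = 4, nous obtenons v(t) = 4 - 9·t^2. En utilisant v(t) = 4 - 9·t^2 et en substituant t = 3, nous trouvons v = -77.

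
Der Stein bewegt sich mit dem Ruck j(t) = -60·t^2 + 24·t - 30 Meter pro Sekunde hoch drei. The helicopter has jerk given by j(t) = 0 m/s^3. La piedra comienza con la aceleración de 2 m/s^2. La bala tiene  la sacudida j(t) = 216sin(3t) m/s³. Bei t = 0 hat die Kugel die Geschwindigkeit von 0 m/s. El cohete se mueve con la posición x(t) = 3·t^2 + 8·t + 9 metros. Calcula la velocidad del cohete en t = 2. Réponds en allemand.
Wir müssen unsere Gleichung für die Position x(t) = 3·t^2 + 8·t + 9 1-mal ableiten. Durch Ableiten von der Position erhalten wir die Geschwindigkeit: v(t) = 6·t + 8. Wir haben die Geschwindigkeit v(t) = 6·t + 8. Durch Einsetzen von t = 2: v(2) = 20.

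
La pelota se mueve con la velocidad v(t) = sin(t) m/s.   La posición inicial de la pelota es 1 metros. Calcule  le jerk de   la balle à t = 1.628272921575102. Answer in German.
Wir müssen unsere Gleichung für die Geschwindigkeit v(t) = sin(t) 2-mal ableiten. Mit d/dt von v(t) finden wir a(t) = cos(t). Durch Ableiten von der Beschleunigung erhalten wir den Ruck: j(t) = -sin(t). Wir haben den Ruck j(t) = -sin(t). Durch Einsetzen von t = 1.628272921575102: j(1.628272921575102) = -0.998348675205403.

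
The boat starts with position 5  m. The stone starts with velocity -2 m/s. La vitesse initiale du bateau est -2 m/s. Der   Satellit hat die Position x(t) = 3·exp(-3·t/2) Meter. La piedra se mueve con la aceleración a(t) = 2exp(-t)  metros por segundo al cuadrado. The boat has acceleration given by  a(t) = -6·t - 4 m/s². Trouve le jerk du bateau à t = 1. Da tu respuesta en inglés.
We must differentiate our acceleration equation a(t) = -6·t - 4 1 time. The derivative of acceleration gives jerk: j(t) = -6. We have jerk j(t) = -6. Substituting t = 1: j(1) = -6.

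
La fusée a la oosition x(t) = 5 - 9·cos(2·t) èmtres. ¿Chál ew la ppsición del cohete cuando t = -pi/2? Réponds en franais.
De l'équation de la position x(t) = 5 - 9·cos(2·t), nous substituons t = -pi/2 pour obtenir x = 14.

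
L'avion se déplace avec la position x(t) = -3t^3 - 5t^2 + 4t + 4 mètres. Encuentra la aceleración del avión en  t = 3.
Partiendo de la posición x(t) = -3·t^3 - 5·t^2 + 4·t + 4, tomamos 2 derivadas. Derivando la posición, obtenemos la velocidad: v(t) = -9·t^2 - 10·t + 4. Derivando la velocidad, obtenemos la aceleración: a(t) = -18·t - 10. Usando a(t) = -18·t - 10 y sustituyendo t = 3, encontramos a = -64.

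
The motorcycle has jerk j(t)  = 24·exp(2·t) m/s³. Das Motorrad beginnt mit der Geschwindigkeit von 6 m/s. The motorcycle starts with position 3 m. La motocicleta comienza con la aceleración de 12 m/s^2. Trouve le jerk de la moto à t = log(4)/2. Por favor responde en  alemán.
Mit j(t) = 24·exp(2·t) und Einsetzen von t = log(4)/2, finden wir j = 96.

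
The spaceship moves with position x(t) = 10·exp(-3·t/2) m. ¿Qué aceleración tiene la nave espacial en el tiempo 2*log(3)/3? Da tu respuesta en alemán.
Ausgehend von der Position x(t) = 10·exp(-3·t/2), nehmen wir 2 Ableitungen. Mit d/dt von x(t) finden wir v(t) = -15·exp(-3·t/2). Mit d/dt von v(t) finden wir a(t) = 45·exp(-3·t/2)/2. Mit a(t) = 45·exp(-3·t/2)/2 und Einsetzen von t = 2*log(3)/3, finden wir a = 15/2.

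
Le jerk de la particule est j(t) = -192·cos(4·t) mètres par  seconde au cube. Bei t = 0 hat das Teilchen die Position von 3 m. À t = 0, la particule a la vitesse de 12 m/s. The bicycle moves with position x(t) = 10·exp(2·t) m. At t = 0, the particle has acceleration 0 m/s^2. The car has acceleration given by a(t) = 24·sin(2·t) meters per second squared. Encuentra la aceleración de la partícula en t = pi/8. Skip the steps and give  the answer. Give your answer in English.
The answer is -48.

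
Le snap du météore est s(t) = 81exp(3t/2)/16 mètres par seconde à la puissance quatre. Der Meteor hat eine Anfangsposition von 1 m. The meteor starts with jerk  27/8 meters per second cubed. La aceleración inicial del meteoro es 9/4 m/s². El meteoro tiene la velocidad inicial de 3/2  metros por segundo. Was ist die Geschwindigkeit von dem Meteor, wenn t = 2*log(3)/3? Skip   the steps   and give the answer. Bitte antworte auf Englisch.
The velocity at t = 2*log(3)/3 is v = 9/2.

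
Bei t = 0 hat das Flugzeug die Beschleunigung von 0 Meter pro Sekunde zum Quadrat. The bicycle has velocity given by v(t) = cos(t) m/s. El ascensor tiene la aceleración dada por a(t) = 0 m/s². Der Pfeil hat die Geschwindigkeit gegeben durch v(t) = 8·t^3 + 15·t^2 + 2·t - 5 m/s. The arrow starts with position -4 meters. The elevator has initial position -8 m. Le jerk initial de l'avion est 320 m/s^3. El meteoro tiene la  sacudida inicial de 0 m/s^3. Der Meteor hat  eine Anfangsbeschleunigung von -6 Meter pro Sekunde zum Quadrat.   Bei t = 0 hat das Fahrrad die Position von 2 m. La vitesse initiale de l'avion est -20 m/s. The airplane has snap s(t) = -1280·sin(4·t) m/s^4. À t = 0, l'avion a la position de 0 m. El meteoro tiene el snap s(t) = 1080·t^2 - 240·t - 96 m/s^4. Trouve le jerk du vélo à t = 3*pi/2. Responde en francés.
En partant de la vitesse v(t) = cos(t), nous prenons 2 dérivées. La dérivée de la vitesse donne l'accélération: a(t) = -sin(t). En prenant d/dt de a(t), nous trouvons j(t) = -cos(t). En utilisant j(t) = -cos(t) et en substituant t = 3*pi/2, nous trouvons j = 0.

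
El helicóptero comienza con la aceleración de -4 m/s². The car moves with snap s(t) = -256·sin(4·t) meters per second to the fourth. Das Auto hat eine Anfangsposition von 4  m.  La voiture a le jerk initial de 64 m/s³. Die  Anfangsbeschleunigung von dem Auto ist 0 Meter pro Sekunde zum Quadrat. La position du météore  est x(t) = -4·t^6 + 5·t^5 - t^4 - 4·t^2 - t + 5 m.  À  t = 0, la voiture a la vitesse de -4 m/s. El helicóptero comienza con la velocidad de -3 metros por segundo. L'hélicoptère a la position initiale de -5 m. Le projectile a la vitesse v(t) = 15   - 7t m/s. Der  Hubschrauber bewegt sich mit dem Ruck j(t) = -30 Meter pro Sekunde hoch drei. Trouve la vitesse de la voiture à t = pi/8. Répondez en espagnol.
Para resolver esto, necesitamos tomar 3 antiderivadas de nuestra ecuación del snap s(t) = -256·sin(4·t). La integral del snap es la sacudida. Usando j(0) = 64, obtenemos j(t) = 64·cos(4·t). Integrando la sacudida y usando la condición inicial a(0) = 0, obtenemos a(t) = 16·sin(4·t). La integral de la aceleración es la velocidad. Usando v(0) = -4, obtenemos v(t) = -4·cos(4·t). De la ecuación de la velocidad v(t) = -4·cos(4·t), sustituimos t = pi/8 para obtener v = 0.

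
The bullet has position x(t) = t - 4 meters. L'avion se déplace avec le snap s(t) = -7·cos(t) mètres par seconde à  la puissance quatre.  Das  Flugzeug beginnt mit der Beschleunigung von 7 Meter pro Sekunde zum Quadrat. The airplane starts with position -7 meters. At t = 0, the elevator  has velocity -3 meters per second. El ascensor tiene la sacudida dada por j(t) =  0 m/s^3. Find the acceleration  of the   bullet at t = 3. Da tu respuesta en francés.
Nous devons dériver notre équation de la position x(t) = t - 4 2 fois. En prenant d/dt de x(t), nous trouvons v(t) = 1. En prenant d/dt de v(t), nous trouvons a(t) = 0. En utilisant a(t) = 0 et en substituant t = 3, nous trouvons a = 0.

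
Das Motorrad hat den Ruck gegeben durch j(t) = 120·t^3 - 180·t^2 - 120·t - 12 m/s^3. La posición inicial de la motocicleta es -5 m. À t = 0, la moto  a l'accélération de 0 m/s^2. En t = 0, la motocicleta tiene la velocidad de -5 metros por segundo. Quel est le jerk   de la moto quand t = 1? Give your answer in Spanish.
Tenemos la sacudida j(t) = 120·t^3 - 180·t^2 - 120·t - 12. Sustituyendo t = 1: j(1) = -192.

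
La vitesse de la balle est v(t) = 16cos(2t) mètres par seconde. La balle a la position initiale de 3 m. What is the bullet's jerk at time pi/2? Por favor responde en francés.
Pour résoudre ceci, nous devons prendre 2 dérivées de notre équation de la vitesse v(t) = 16·cos(2·t). En dérivant la vitesse, nous obtenons l'accélération: a(t) = -32·sin(2·t). La dérivée de l'accélération donne le jerk: j(t) = -64·cos(2·t). Nous avons le jerk j(t) = -64·cos(2·t). En substituant t = pi/2: j(pi/2) = 64.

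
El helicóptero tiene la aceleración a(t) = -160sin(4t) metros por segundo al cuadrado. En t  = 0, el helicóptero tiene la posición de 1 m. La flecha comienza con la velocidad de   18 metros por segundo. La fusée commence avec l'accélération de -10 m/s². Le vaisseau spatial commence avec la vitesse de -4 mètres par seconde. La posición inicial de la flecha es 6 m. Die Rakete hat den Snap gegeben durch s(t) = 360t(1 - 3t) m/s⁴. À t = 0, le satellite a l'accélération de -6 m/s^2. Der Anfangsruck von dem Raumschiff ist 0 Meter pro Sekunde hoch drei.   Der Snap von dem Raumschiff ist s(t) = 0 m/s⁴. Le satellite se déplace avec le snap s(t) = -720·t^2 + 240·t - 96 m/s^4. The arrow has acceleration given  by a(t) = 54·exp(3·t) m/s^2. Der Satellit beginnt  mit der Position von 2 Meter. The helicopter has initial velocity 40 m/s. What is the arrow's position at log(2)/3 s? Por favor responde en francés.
En partant de l'accélération a(t) = 54·exp(3·t), nous prenons 2 primitives. En intégrant l'accélération et en utilisant la condition initiale v(0) = 18, nous obtenons v(t) = 18·exp(3·t). La primitive de la vitesse, avec x(0) = 6, donne la position: x(t) = 6·exp(3·t). De l'équation de la position x(t) = 6·exp(3·t), nous substituons t = log(2)/3 pour obtenir x = 12.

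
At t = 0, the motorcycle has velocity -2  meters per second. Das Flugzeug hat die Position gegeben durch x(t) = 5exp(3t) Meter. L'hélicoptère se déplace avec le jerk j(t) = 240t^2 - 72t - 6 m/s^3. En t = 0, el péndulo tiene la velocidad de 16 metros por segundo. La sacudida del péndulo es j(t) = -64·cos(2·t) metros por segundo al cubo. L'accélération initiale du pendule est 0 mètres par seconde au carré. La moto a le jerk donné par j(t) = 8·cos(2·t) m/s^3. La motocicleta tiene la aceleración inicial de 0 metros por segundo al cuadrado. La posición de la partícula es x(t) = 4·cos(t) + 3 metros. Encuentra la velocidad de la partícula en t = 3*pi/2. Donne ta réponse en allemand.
Wir müssen unsere Gleichung für die Position x(t) = 4·cos(t) + 3 1-mal ableiten. Mit d/dt von x(t) finden wir v(t) = -4·sin(t). Wir haben die Geschwindigkeit v(t) = -4·sin(t). Durch Einsetzen von t = 3*pi/2: v(3*pi/2) = 4.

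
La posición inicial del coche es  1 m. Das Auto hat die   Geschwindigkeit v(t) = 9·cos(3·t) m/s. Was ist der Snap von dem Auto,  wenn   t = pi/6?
Ausgehend von der Geschwindigkeit v(t) = 9·cos(3·t), nehmen wir 3 Ableitungen. Die Ableitung von der Geschwindigkeit ergibt die Beschleunigung: a(t) = -27·sin(3·t). Durch Ableiten von der Beschleunigung erhalten wir den Ruck: j(t) = -81·cos(3·t). Durch Ableiten von dem Ruck erhalten wir den Snap: s(t) = 243·sin(3·t). Aus der Gleichung für den Snap s(t) = 243·sin(3·t), setzen wir t = pi/6 ein und erhalten s = 243.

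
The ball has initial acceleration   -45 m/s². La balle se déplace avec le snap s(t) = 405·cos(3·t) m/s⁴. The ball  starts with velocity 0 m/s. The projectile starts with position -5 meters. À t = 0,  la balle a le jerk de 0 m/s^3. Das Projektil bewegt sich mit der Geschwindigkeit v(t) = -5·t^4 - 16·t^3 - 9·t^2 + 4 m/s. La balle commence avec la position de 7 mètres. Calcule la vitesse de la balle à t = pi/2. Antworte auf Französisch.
Nous devons intégrer notre équation du snap s(t) = 405·cos(3·t) 3 fois. En intégrant le snap et en utilisant la condition initiale j(0) = 0, nous obtenons j(t) = 135·sin(3·t). En intégrant le jerk et en utilisant la condition initiale a(0) = -45, nous obtenons a(t) = -45·cos(3·t). En intégrant l'accélération et en utilisant la condition initiale v(0) = 0, nous obtenons v(t) = -15·sin(3·t). Nous avons la vitesse v(t) = -15·sin(3·t). En substituant t = pi/2: v(pi/2) = 15.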